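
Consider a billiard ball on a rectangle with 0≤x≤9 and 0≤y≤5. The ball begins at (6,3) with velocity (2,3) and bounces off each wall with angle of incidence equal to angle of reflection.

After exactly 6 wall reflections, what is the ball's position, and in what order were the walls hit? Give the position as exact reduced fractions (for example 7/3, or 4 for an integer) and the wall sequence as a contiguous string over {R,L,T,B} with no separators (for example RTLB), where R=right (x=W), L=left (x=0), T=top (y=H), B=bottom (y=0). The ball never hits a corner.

Final position: (0,1)
Wall sequence: TRBTBL

1. t=2/3 → T at (22/3,5); v=(2,-3)
2. t=5/6 → R at (9,5/2); v=(-2,-3)
3. t=5/6 → B at (22/3,0); v=(-2,3)
4. t=5/3 → T at (4,5); v=(-2,-3)
5. t=5/3 → B at (2/3,0); v=(-2,3)
6. t=1/3 → L at (0,1); v=(2,3)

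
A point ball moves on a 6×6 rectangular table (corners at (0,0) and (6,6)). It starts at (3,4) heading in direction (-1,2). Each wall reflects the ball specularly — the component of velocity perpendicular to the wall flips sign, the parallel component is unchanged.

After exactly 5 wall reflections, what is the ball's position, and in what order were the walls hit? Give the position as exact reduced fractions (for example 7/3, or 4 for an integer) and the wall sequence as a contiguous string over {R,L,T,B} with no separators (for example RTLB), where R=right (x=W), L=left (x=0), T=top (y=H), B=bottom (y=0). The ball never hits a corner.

Final position: (6,2)
Wall sequence: TLBTR

1. t=1 → T at (2,6); v=(-1,-2)
2. t=2 → L at (0,2); v=(1,-2)
3. t=1 → B at (1,0); v=(1,2)
4. t=3 → T at (4,6); v=(1,-2)
5. t=2 → R at (6,2); v=(-1,-2)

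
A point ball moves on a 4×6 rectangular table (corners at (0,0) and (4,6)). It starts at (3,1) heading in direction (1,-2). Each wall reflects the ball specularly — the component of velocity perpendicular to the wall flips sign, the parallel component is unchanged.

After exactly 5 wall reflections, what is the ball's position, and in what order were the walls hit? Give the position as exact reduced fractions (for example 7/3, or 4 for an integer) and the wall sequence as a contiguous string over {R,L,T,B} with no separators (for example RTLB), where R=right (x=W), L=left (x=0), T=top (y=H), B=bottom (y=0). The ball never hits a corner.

Final position: (3/2,0)
Wall sequence: BRTLB

1. t=1/2 → B at (7/2,0); v=(1,2)
2. t=1/2 → R at (4,1); v=(-1,2)
3. t=5/2 → T at (3/2,6); v=(-1,-2)
4. t=3/2 → L at (0,3); v=(1,-2)
5. t=3/2 → B at (3/2,0); v=(1,2)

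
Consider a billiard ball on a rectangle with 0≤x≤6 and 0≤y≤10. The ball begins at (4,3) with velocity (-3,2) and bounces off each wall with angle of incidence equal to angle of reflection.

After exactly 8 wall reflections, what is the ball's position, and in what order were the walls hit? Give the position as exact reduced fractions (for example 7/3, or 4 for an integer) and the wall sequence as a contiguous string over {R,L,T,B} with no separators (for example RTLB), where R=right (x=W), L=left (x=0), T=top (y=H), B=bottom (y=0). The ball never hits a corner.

Final position: (6,17/3)
Wall sequence: LRTLRBLR

1. t=4/3 → L at (0,17/3); v=(3,2)
2. t=2 → R at (6,29/3); v=(-3,2)
3. t=1/6 → T at (11/2,10); v=(-3,-2)
4. t=11/6 → L at (0,19/3); v=(3,-2)
5. t=2 → R at (6,7/3); v=(-3,-2)
6. t=7/6 → B at (5/2,0); v=(-3,2)
7. t=5/6 → L at (0,5/3); v=(3,2)
8. t=2 → R at (6,17/3); v=(-3,2)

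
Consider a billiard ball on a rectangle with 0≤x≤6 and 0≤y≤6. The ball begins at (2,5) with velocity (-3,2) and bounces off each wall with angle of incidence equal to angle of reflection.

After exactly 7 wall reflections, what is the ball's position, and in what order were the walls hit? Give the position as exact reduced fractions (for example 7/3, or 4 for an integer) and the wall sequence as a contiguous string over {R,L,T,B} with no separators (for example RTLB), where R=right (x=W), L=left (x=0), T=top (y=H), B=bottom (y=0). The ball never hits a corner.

Final position: (6,17/3)
Wall sequence: TLRBLTR

1. t=1/2 → T at (1/2,6); v=(-3,-2)
2. t=1/6 → L at (0,17/3); v=(3,-2)
3. t=2 → R at (6,5/3); v=(-3,-2)
4. t=5/6 → B at (7/2,0); v=(-3,2)
5. t=7/6 → L at (0,7/3); v=(3,2)
6. t=11/6 → T at (11/2,6); v=(3,-2)
7. t=1/6 → R at (6,17/3); v=(-3,-2)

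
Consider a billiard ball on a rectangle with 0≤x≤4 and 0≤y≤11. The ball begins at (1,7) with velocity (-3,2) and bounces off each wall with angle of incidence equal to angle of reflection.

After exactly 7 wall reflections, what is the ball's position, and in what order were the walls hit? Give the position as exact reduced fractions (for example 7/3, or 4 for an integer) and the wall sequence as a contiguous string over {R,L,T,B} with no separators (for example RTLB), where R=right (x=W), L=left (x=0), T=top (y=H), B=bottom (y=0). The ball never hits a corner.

Final position: (4,1)
Wall sequence: LRTLRLR

1. t=1/3 → L at (0,23/3); v=(3,2)
2. t=4/3 → R at (4,31/3); v=(-3,2)
3. t=1/3 → T at (3,11); v=(-3,-2)
4. t=1 → L at (0,9); v=(3,-2)
5. t=4/3 → R at (4,19/3); v=(-3,-2)
6. t=4/3 → L at (0,11/3); v=(3,-2)
7. t=4/3 → R at (4,1); v=(-3,-2)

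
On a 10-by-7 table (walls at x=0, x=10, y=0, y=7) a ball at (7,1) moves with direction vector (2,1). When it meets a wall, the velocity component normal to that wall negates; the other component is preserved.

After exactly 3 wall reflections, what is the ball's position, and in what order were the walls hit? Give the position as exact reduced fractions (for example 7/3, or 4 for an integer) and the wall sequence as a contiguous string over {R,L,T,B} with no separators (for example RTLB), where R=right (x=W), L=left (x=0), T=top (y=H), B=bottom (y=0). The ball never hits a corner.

1. t=3/2 → R at (10,5/2); v=(-2,1)
2. t=9/2 → T at (1,7); v=(-2,-1)
3. t=1/2 → L at (0,13/2); v=(2,-1)

Final position: (0,13/2)
Wall sequence: RTL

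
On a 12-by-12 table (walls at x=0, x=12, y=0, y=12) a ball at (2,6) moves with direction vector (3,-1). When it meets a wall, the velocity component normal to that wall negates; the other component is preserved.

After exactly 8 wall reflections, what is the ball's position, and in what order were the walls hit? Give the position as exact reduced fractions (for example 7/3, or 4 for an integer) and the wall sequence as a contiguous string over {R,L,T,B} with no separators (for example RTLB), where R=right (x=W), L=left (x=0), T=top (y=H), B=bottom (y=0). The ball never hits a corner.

1. t=10/3 → R at (12,8/3); v=(-3,-1)
2. t=8/3 → B at (4,0); v=(-3,1)
3. t=4/3 → L at (0,4/3); v=(3,1)
4. t=4 → R at (12,16/3); v=(-3,1)
5. t=4 → L at (0,28/3); v=(3,1)
6. t=8/3 → T at (8,12); v=(3,-1)
7. t=4/3 → R at (12,32/3); v=(-3,-1)
8. t=4 → L at (0,20/3); v=(3,-1)

Final position: (0,20/3)
Wall sequence: RBLRLTRL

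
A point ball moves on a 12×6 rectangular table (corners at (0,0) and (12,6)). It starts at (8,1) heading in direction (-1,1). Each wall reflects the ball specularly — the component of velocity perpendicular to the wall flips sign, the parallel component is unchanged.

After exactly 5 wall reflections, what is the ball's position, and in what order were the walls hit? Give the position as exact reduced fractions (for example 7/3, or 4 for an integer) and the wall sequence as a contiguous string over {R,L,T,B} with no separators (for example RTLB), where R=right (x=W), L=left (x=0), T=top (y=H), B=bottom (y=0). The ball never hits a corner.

Final position: (12,3)
Wall sequence: TLBTR

1. t=5 → T at (3,6); v=(-1,-1)
2. t=3 → L at (0,3); v=(1,-1)
3. t=3 → B at (3,0); v=(1,1)
4. t=6 → T at (9,6); v=(1,-1)
5. t=3 → R at (12,3); v=(-1,-1)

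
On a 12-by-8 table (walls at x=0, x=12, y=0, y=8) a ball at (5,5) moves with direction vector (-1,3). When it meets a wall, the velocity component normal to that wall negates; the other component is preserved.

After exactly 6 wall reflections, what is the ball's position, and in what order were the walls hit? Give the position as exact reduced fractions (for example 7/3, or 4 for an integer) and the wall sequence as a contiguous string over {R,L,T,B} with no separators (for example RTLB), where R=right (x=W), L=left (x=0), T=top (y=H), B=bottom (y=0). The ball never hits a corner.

Final position: (20/3,8)
Wall sequence: TBLTBT

1. t=1 → T at (4,8); v=(-1,-3)
2. t=8/3 → B at (4/3,0); v=(-1,3)
3. t=4/3 → L at (0,4); v=(1,3)
4. t=4/3 → T at (4/3,8); v=(1,-3)
5. t=8/3 → B at (4,0); v=(1,3)
6. t=8/3 → T at (20/3,8); v=(1,-3)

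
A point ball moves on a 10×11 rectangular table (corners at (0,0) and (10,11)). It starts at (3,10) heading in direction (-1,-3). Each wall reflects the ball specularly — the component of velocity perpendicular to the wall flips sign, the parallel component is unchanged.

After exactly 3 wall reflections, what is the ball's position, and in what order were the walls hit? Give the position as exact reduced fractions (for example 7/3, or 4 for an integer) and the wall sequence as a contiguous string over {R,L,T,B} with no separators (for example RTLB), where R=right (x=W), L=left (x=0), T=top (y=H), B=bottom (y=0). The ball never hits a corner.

1. t=3 → L at (0,1); v=(1,-3)
2. t=1/3 → B at (1/3,0); v=(1,3)
3. t=11/3 → T at (4,11); v=(1,-3)

Final position: (4,11)
Wall sequence: LBT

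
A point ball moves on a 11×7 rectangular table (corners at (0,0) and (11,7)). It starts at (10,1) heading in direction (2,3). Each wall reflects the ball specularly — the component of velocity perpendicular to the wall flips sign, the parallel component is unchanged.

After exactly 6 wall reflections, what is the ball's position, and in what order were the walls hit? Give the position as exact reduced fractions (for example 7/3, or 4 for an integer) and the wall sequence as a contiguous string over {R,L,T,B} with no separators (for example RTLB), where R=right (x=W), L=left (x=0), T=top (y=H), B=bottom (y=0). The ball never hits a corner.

Final position: (6,0)
Wall sequence: RTBLTB

1. t=1/2 → R at (11,5/2); v=(-2,3)
2. t=3/2 → T at (8,7); v=(-2,-3)
3. t=7/3 → B at (10/3,0); v=(-2,3)
4. t=5/3 → L at (0,5); v=(2,3)
5. t=2/3 → T at (4/3,7); v=(2,-3)
6. t=7/3 → B at (6,0); v=(2,3)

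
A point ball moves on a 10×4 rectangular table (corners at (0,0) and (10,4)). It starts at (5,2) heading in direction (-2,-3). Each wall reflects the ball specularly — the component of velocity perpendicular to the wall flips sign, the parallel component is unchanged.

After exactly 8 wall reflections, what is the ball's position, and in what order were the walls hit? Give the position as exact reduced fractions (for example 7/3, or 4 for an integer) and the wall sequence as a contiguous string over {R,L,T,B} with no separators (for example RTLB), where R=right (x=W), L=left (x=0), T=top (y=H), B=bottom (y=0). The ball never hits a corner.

Final position: (10,7/2)
Wall sequence: BTLBTBTR

1. t=2/3 → B at (11/3,0); v=(-2,3)
2. t=4/3 → T at (1,4); v=(-2,-3)
3. t=1/2 → L at (0,5/2); v=(2,-3)
4. t=5/6 → B at (5/3,0); v=(2,3)
5. t=4/3 → T at (13/3,4); v=(2,-3)
6. t=4/3 → B at (7,0); v=(2,3)
7. t=4/3 → T at (29/3,4); v=(2,-3)
8. t=1/6 → R at (10,7/2); v=(-2,-3)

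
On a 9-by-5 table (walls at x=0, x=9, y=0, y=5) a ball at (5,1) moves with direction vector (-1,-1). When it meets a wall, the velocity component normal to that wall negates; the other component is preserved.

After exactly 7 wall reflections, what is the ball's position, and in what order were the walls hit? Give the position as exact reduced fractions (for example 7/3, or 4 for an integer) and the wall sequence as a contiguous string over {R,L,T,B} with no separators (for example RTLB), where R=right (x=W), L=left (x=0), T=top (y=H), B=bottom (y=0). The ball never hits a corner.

Final position: (2,0)
Wall sequence: BLTBRTB

1. t=1 → B at (4,0); v=(-1,1)
2. t=4 → L at (0,4); v=(1,1)
3. t=1 → T at (1,5); v=(1,-1)
4. t=5 → B at (6,0); v=(1,1)
5. t=3 → R at (9,3); v=(-1,1)
6. t=2 → T at (7,5); v=(-1,-1)
7. t=5 → B at (2,0); v=(-1,1)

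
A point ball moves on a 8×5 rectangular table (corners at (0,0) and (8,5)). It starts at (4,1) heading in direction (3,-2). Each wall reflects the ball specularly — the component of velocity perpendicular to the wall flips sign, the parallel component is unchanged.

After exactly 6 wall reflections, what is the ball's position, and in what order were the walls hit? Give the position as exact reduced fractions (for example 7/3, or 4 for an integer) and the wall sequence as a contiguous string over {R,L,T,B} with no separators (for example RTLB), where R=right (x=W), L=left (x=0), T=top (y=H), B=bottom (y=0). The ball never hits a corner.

Final position: (8,7/3)
Wall sequence: BRTLBR

1. t=1/2 → B at (11/2,0); v=(3,2)
2. t=5/6 → R at (8,5/3); v=(-3,2)
3. t=5/3 → T at (3,5); v=(-3,-2)
4. t=1 → L at (0,3); v=(3,-2)
5. t=3/2 → B at (9/2,0); v=(3,2)
6. t=7/6 → R at (8,7/3); v=(-3,2)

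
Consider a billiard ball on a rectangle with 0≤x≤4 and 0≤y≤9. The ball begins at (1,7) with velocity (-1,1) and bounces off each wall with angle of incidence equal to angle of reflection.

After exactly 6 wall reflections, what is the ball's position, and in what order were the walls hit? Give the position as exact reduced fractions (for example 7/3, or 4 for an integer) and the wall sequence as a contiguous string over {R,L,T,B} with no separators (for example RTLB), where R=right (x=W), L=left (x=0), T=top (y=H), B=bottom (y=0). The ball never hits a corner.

1. t=1 → L at (0,8); v=(1,1)
2. t=1 → T at (1,9); v=(1,-1)
3. t=3 → R at (4,6); v=(-1,-1)
4. t=4 → L at (0,2); v=(1,-1)
5. t=2 → B at (2,0); v=(1,1)
6. t=2 → R at (4,2); v=(-1,1)

Final position: (4,2)
Wall sequence: LTRLBR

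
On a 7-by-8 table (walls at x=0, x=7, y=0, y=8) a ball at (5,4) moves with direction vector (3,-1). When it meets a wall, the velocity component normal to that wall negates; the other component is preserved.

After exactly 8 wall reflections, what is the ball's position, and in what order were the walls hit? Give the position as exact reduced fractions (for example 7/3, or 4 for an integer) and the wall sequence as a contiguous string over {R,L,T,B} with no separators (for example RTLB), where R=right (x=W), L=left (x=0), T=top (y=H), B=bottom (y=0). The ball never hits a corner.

1. t=2/3 → R at (7,10/3); v=(-3,-1)
2. t=7/3 → L at (0,1); v=(3,-1)
3. t=1 → B at (3,0); v=(3,1)
4. t=4/3 → R at (7,4/3); v=(-3,1)
5. t=7/3 → L at (0,11/3); v=(3,1)
6. t=7/3 → R at (7,6); v=(-3,1)
7. t=2 → T at (1,8); v=(-3,-1)
8. t=1/3 → L at (0,23/3); v=(3,-1)

Final position: (0,23/3)
Wall sequence: RLBRLRTL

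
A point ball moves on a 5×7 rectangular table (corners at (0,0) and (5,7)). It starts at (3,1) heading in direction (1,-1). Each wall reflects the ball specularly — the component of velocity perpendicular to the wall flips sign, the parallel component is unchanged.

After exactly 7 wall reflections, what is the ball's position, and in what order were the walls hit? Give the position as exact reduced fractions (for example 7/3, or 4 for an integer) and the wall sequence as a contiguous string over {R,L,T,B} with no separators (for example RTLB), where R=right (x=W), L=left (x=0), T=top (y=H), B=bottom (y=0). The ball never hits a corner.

1. t=1 → B at (4,0); v=(1,1)
2. t=1 → R at (5,1); v=(-1,1)
3. t=5 → L at (0,6); v=(1,1)
4. t=1 → T at (1,7); v=(1,-1)
5. t=4 → R at (5,3); v=(-1,-1)
6. t=3 → B at (2,0); v=(-1,1)
7. t=2 → L at (0,2); v=(1,1)

Final position: (0,2)
Wall sequence: BRLTRBL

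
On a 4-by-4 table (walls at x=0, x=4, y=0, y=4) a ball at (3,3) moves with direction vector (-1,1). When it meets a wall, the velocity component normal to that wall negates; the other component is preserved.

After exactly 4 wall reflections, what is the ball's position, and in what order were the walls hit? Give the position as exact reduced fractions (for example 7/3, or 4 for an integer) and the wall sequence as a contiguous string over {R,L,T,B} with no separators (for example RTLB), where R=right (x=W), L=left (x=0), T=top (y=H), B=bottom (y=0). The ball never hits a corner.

Final position: (4,2)
Wall sequence: TLBR

1. t=1 → T at (2,4); v=(-1,-1)
2. t=2 → L at (0,2); v=(1,-1)
3. t=2 → B at (2,0); v=(1,1)
4. t=2 → R at (4,2); v=(-1,1)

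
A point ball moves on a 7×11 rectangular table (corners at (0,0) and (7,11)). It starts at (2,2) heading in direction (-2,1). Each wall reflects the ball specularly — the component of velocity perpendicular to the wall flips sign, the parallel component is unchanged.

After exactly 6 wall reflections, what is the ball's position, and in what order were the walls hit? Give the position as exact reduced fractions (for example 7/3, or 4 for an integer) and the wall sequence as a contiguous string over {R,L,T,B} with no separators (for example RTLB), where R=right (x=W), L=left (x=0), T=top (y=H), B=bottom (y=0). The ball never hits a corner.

1. t=1 → L at (0,3); v=(2,1)
2. t=7/2 → R at (7,13/2); v=(-2,1)
3. t=7/2 → L at (0,10); v=(2,1)
4. t=1 → T at (2,11); v=(2,-1)
5. t=5/2 → R at (7,17/2); v=(-2,-1)
6. t=7/2 → L at (0,5); v=(2,-1)

Final position: (0,5)
Wall sequence: LRLTRL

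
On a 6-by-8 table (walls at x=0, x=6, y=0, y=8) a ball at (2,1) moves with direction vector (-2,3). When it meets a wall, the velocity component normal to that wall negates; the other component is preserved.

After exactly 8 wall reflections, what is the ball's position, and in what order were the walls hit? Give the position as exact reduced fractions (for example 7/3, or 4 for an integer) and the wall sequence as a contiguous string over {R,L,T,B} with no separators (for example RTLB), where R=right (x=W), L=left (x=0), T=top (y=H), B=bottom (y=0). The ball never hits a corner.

1. t=1 → L at (0,4); v=(2,3)
2. t=4/3 → T at (8/3,8); v=(2,-3)
3. t=5/3 → R at (6,3); v=(-2,-3)
4. t=1 → B at (4,0); v=(-2,3)
5. t=2 → L at (0,6); v=(2,3)
6. t=2/3 → T at (4/3,8); v=(2,-3)
7. t=7/3 → R at (6,1); v=(-2,-3)
8. t=1/3 → B at (16/3,0); v=(-2,3)

Final position: (16/3,0)
Wall sequence: LTRBLTRB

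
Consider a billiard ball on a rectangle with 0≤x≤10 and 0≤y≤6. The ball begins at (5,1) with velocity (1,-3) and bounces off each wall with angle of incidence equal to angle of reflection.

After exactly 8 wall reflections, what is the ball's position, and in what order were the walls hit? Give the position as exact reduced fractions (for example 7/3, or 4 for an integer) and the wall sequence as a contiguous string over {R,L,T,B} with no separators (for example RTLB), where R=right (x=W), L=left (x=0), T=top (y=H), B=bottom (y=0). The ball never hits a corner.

Final position: (8/3,0)
Wall sequence: BTBRTBTB

1. t=1/3 → B at (16/3,0); v=(1,3)
2. t=2 → T at (22/3,6); v=(1,-3)
3. t=2 → B at (28/3,0); v=(1,3)
4. t=2/3 → R at (10,2); v=(-1,3)
5. t=4/3 → T at (26/3,6); v=(-1,-3)
6. t=2 → B at (20/3,0); v=(-1,3)
7. t=2 → T at (14/3,6); v=(-1,-3)
8. t=2 → B at (8/3,0); v=(-1,3)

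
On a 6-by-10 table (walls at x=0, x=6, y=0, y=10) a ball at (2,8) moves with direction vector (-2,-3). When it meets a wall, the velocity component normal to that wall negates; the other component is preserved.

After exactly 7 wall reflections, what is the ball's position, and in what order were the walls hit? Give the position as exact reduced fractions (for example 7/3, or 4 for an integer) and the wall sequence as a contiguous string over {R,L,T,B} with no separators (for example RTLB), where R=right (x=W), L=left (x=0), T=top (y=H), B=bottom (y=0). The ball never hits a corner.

Final position: (6,2)
Wall sequence: LBRTLBR

1. t=1 → L at (0,5); v=(2,-3)
2. t=5/3 → B at (10/3,0); v=(2,3)
3. t=4/3 → R at (6,4); v=(-2,3)
4. t=2 → T at (2,10); v=(-2,-3)
5. t=1 → L at (0,7); v=(2,-3)
6. t=7/3 → B at (14/3,0); v=(2,3)
7. t=2/3 → R at (6,2); v=(-2,3)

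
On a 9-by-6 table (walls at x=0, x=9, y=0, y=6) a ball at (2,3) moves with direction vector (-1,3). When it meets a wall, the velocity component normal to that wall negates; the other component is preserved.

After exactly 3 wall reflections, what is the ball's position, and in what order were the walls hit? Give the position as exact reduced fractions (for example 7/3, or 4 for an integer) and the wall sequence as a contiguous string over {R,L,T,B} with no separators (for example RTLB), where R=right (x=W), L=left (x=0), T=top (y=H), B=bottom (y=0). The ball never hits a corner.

Final position: (1,0)
Wall sequence: TLB

1. t=1 → T at (1,6); v=(-1,-3)
2. t=1 → L at (0,3); v=(1,-3)
3. t=1 → B at (1,0); v=(1,3)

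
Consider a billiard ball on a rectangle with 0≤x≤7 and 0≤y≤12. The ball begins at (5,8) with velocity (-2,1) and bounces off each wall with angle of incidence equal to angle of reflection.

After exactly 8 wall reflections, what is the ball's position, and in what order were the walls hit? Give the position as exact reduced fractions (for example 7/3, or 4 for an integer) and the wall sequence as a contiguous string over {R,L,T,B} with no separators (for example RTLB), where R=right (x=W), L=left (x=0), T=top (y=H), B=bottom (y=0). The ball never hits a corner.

Final position: (7,4)
Wall sequence: LTRLRBLR

1. t=5/2 → L at (0,21/2); v=(2,1)
2. t=3/2 → T at (3,12); v=(2,-1)
3. t=2 → R at (7,10); v=(-2,-1)
4. t=7/2 → L at (0,13/2); v=(2,-1)
5. t=7/2 → R at (7,3); v=(-2,-1)
6. t=3 → B at (1,0); v=(-2,1)
7. t=1/2 → L at (0,1/2); v=(2,1)
8. t=7/2 → R at (7,4); v=(-2,1)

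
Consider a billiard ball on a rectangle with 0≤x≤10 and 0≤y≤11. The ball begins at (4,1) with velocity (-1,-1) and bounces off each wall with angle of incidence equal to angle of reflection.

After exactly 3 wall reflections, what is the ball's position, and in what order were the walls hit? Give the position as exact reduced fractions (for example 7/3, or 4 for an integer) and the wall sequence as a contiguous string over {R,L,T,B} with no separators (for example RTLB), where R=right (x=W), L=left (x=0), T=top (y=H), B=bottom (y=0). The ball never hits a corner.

1. t=1 → B at (3,0); v=(-1,1)
2. t=3 → L at (0,3); v=(1,1)
3. t=8 → T at (8,11); v=(1,-1)

Final position: (8,11)
Wall sequence: BLT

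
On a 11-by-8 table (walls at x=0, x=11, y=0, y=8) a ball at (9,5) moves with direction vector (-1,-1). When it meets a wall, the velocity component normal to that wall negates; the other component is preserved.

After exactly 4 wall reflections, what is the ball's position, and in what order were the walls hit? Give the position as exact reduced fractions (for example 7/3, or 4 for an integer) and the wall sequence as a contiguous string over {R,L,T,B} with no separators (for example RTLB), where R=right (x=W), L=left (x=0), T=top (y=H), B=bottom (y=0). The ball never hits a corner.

1. t=5 → B at (4,0); v=(-1,1)
2. t=4 → L at (0,4); v=(1,1)
3. t=4 → T at (4,8); v=(1,-1)
4. t=7 → R at (11,1); v=(-1,-1)

Final position: (11,1)
Wall sequence: BLTR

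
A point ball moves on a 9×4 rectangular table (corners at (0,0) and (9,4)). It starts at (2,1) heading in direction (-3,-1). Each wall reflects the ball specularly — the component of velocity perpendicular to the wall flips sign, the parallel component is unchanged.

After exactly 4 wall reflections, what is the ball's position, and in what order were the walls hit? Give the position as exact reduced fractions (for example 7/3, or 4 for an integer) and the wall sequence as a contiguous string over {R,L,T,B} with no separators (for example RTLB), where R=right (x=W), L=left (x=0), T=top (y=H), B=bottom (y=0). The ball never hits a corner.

Final position: (5,4)
Wall sequence: LBRT

1. t=2/3 → L at (0,1/3); v=(3,-1)
2. t=1/3 → B at (1,0); v=(3,1)
3. t=8/3 → R at (9,8/3); v=(-3,1)
4. t=4/3 → T at (5,4); v=(-3,-1)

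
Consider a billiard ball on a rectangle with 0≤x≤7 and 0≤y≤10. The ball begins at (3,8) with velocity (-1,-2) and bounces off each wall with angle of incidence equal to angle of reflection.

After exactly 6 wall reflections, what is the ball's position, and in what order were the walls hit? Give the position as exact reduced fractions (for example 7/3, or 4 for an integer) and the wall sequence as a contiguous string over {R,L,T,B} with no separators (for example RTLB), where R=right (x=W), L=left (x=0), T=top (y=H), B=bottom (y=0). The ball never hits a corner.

Final position: (0,6)
Wall sequence: LBTRBL

1. t=3 → L at (0,2); v=(1,-2)
2. t=1 → B at (1,0); v=(1,2)
3. t=5 → T at (6,10); v=(1,-2)
4. t=1 → R at (7,8); v=(-1,-2)
5. t=4 → B at (3,0); v=(-1,2)
6. t=3 → L at (0,6); v=(1,2)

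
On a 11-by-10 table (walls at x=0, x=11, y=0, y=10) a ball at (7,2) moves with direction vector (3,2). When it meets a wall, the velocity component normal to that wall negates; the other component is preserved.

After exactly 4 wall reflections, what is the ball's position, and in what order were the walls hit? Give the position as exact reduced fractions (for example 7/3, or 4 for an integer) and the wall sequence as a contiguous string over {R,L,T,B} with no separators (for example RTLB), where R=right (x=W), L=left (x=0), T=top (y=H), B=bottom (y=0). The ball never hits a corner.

1. t=4/3 → R at (11,14/3); v=(-3,2)
2. t=8/3 → T at (3,10); v=(-3,-2)
3. t=1 → L at (0,8); v=(3,-2)
4. t=11/3 → R at (11,2/3); v=(-3,-2)

Final position: (11,2/3)
Wall sequence: RTLR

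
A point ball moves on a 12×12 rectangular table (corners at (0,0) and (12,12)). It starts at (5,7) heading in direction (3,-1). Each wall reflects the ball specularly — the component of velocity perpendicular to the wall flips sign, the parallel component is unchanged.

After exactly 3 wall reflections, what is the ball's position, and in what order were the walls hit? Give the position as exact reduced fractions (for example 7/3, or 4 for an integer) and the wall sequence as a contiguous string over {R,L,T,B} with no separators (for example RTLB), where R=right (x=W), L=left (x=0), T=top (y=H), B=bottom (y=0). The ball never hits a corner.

Final position: (2,0)
Wall sequence: RLB

1. t=7/3 → R at (12,14/3); v=(-3,-1)
2. t=4 → L at (0,2/3); v=(3,-1)
3. t=2/3 → B at (2,0); v=(3,1)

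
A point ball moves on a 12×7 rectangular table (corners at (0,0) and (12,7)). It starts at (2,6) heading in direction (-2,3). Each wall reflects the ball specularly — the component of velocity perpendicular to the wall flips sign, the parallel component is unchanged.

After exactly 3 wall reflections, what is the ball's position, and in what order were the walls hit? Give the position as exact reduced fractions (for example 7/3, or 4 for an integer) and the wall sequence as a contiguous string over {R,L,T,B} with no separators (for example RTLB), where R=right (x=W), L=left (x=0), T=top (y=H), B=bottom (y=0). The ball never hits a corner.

Final position: (10/3,0)
Wall sequence: TLB

1. t=1/3 → T at (4/3,7); v=(-2,-3)
2. t=2/3 → L at (0,5); v=(2,-3)
3. t=5/3 → B at (10/3,0); v=(2,3)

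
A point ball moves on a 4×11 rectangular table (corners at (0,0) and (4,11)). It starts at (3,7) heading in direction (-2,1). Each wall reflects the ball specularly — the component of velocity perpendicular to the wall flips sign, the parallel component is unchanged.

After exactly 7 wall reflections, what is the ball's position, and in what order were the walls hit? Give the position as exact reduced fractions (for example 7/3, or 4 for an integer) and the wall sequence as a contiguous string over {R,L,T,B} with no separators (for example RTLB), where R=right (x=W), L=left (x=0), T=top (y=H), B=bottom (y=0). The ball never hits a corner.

1. t=3/2 → L at (0,17/2); v=(2,1)
2. t=2 → R at (4,21/2); v=(-2,1)
3. t=1/2 → T at (3,11); v=(-2,-1)
4. t=3/2 → L at (0,19/2); v=(2,-1)
5. t=2 → R at (4,15/2); v=(-2,-1)
6. t=2 → L at (0,11/2); v=(2,-1)
7. t=2 → R at (4,7/2); v=(-2,-1)

Final position: (4,7/2)
Wall sequence: LRTLRLR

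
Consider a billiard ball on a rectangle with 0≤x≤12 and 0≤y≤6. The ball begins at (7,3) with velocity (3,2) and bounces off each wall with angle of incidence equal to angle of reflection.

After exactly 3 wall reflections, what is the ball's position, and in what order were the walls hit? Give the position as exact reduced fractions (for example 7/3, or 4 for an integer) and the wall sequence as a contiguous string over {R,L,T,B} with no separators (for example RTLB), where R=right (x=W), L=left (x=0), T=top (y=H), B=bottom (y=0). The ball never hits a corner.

1. t=3/2 → T at (23/2,6); v=(3,-2)
2. t=1/6 → R at (12,17/3); v=(-3,-2)
3. t=17/6 → B at (7/2,0); v=(-3,2)

Final position: (7/2,0)
Wall sequence: TRB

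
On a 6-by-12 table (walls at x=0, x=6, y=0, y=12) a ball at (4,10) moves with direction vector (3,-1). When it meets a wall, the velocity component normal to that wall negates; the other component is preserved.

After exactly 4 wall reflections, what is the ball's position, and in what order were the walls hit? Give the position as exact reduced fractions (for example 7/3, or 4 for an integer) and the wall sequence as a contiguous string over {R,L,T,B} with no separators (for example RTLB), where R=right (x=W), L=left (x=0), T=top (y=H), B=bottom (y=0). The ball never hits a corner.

1. t=2/3 → R at (6,28/3); v=(-3,-1)
2. t=2 → L at (0,22/3); v=(3,-1)
3. t=2 → R at (6,16/3); v=(-3,-1)
4. t=2 → L at (0,10/3); v=(3,-1)

Final position: (0,10/3)
Wall sequence: RLRL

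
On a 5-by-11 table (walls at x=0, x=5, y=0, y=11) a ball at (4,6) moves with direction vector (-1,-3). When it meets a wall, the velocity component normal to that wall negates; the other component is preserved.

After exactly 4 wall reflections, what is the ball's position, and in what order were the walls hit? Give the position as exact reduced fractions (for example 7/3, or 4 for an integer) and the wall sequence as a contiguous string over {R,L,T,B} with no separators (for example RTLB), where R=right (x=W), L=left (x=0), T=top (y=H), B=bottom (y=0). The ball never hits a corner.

Final position: (5,1)
Wall sequence: BLTR

1. t=2 → B at (2,0); v=(-1,3)
2. t=2 → L at (0,6); v=(1,3)
3. t=5/3 → T at (5/3,11); v=(1,-3)
4. t=10/3 → R at (5,1); v=(-1,-3)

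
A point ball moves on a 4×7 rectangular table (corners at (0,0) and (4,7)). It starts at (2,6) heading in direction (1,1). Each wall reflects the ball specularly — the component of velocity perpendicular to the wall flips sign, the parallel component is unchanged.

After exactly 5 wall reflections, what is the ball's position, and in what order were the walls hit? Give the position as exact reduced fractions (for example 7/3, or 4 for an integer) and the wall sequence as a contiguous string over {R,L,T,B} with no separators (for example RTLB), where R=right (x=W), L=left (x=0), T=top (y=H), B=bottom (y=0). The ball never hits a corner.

1. t=1 → T at (3,7); v=(1,-1)
2. t=1 → R at (4,6); v=(-1,-1)
3. t=4 → L at (0,2); v=(1,-1)
4. t=2 → B at (2,0); v=(1,1)
5. t=2 → R at (4,2); v=(-1,1)

Final position: (4,2)
Wall sequence: TRLBR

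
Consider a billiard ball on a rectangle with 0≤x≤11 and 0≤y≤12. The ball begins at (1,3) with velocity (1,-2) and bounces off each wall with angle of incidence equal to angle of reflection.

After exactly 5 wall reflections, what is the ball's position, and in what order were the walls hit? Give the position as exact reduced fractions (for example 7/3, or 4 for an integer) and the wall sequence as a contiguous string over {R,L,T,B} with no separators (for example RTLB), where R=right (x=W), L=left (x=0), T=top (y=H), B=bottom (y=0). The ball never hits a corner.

Final position: (3/2,12)
Wall sequence: BTRBT

1. t=3/2 → B at (5/2,0); v=(1,2)
2. t=6 → T at (17/2,12); v=(1,-2)
3. t=5/2 → R at (11,7); v=(-1,-2)
4. t=7/2 → B at (15/2,0); v=(-1,2)
5. t=6 → T at (3/2,12); v=(-1,-2)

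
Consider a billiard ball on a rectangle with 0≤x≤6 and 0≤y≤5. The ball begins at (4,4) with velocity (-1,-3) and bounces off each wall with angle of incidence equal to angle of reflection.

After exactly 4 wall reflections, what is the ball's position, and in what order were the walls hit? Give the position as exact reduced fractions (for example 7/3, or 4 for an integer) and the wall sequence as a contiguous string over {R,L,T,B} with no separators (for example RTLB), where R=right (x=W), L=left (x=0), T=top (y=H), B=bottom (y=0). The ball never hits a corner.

1. t=4/3 → B at (8/3,0); v=(-1,3)
2. t=5/3 → T at (1,5); v=(-1,-3)
3. t=1 → L at (0,2); v=(1,-3)
4. t=2/3 → B at (2/3,0); v=(1,3)

Final position: (2/3,0)
Wall sequence: BTLB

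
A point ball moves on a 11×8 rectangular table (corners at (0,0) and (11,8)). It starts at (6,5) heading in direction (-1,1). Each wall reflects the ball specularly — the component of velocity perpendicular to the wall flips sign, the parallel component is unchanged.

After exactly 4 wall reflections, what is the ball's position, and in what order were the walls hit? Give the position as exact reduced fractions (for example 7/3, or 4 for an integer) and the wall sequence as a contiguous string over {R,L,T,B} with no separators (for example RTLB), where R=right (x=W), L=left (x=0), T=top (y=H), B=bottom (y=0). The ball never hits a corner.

1. t=3 → T at (3,8); v=(-1,-1)
2. t=3 → L at (0,5); v=(1,-1)
3. t=5 → B at (5,0); v=(1,1)
4. t=6 → R at (11,6); v=(-1,1)

Final position: (11,6)
Wall sequence: TLBR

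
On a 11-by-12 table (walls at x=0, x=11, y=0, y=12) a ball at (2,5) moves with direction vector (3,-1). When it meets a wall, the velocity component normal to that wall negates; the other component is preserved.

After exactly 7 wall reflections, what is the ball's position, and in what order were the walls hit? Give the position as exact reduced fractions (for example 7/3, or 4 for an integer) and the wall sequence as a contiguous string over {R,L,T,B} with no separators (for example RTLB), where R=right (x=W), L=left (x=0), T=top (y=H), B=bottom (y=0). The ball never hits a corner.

Final position: (11,34/3)
Wall sequence: RBLRLTR

1. t=3 → R at (11,2); v=(-3,-1)
2. t=2 → B at (5,0); v=(-3,1)
3. t=5/3 → L at (0,5/3); v=(3,1)
4. t=11/3 → R at (11,16/3); v=(-3,1)
5. t=11/3 → L at (0,9); v=(3,1)
6. t=3 → T at (9,12); v=(3,-1)
7. t=2/3 → R at (11,34/3); v=(-3,-1)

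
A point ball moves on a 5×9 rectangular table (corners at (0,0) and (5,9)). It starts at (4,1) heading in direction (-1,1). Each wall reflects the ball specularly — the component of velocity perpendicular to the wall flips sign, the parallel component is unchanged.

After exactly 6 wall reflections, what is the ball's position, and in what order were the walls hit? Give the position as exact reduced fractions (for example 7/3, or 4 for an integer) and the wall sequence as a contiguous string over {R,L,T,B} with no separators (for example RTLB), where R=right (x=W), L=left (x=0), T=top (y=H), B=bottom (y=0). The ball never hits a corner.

1. t=4 → L at (0,5); v=(1,1)
2. t=4 → T at (4,9); v=(1,-1)
3. t=1 → R at (5,8); v=(-1,-1)
4. t=5 → L at (0,3); v=(1,-1)
5. t=3 → B at (3,0); v=(1,1)
6. t=2 → R at (5,2); v=(-1,1)

Final position: (5,2)
Wall sequence: LTRLBR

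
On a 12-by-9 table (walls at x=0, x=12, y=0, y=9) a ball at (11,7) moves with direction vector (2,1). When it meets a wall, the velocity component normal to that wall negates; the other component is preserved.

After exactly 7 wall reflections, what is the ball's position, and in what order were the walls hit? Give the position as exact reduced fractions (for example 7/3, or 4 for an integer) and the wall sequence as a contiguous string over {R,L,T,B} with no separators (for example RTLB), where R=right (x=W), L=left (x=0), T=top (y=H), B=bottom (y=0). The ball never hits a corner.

Final position: (3,9)
Wall sequence: RTLBRLT

1. t=1/2 → R at (12,15/2); v=(-2,1)
2. t=3/2 → T at (9,9); v=(-2,-1)
3. t=9/2 → L at (0,9/2); v=(2,-1)
4. t=9/2 → B at (9,0); v=(2,1)
5. t=3/2 → R at (12,3/2); v=(-2,1)
6. t=6 → L at (0,15/2); v=(2,1)
7. t=3/2 → T at (3,9); v=(2,-1)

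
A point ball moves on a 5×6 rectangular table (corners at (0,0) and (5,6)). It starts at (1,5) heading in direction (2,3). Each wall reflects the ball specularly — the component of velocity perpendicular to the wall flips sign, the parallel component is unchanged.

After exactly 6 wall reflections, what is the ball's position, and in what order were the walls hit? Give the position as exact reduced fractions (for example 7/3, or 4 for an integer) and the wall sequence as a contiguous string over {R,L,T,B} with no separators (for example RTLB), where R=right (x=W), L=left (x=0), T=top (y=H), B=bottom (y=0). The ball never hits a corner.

1. t=1/3 → T at (5/3,6); v=(2,-3)
2. t=5/3 → R at (5,1); v=(-2,-3)
3. t=1/3 → B at (13/3,0); v=(-2,3)
4. t=2 → T at (1/3,6); v=(-2,-3)
5. t=1/6 → L at (0,11/2); v=(2,-3)
6. t=11/6 → B at (11/3,0); v=(2,3)

Final position: (11/3,0)
Wall sequence: TRBTLB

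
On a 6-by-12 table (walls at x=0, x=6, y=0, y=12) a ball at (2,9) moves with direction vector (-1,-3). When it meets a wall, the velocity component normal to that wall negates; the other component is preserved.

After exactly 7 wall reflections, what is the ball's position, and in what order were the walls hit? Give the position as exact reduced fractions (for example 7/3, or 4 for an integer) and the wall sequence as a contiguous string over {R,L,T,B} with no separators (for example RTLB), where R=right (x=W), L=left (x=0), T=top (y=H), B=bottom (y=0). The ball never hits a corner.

Final position: (1,12)
Wall sequence: LBTRBLT

1. t=2 → L at (0,3); v=(1,-3)
2. t=1 → B at (1,0); v=(1,3)
3. t=4 → T at (5,12); v=(1,-3)
4. t=1 → R at (6,9); v=(-1,-3)
5. t=3 → B at (3,0); v=(-1,3)
6. t=3 → L at (0,9); v=(1,3)
7. t=1 → T at (1,12); v=(1,-3)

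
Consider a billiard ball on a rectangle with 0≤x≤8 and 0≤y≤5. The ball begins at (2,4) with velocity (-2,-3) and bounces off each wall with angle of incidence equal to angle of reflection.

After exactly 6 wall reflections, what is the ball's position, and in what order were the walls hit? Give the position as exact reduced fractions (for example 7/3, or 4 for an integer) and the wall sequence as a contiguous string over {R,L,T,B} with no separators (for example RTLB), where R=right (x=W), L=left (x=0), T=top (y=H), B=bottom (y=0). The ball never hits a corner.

1. t=1 → L at (0,1); v=(2,-3)
2. t=1/3 → B at (2/3,0); v=(2,3)
3. t=5/3 → T at (4,5); v=(2,-3)
4. t=5/3 → B at (22/3,0); v=(2,3)
5. t=1/3 → R at (8,1); v=(-2,3)
6. t=4/3 → T at (16/3,5); v=(-2,-3)

Final position: (16/3,5)
Wall sequence: LBTBRT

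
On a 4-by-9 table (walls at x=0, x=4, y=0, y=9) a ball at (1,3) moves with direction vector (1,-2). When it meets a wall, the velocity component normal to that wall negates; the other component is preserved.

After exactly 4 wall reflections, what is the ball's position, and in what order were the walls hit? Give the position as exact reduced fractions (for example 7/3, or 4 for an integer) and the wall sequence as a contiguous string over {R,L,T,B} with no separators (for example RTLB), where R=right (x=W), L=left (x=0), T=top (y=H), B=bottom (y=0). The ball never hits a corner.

Final position: (0,7)
Wall sequence: BRTL

1. t=3/2 → B at (5/2,0); v=(1,2)
2. t=3/2 → R at (4,3); v=(-1,2)
3. t=3 → T at (1,9); v=(-1,-2)
4. t=1 → L at (0,7); v=(1,-2)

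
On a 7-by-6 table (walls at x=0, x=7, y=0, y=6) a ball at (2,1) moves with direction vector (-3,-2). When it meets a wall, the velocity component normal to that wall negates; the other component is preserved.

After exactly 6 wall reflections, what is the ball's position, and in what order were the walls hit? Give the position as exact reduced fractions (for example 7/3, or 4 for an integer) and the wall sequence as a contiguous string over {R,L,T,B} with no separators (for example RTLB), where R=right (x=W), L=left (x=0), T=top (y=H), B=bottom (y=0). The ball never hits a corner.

1. t=1/2 → B at (1/2,0); v=(-3,2)
2. t=1/6 → L at (0,1/3); v=(3,2)
3. t=7/3 → R at (7,5); v=(-3,2)
4. t=1/2 → T at (11/2,6); v=(-3,-2)
5. t=11/6 → L at (0,7/3); v=(3,-2)
6. t=7/6 → B at (7/2,0); v=(3,2)

Final position: (7/2,0)
Wall sequence: BLRTLB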